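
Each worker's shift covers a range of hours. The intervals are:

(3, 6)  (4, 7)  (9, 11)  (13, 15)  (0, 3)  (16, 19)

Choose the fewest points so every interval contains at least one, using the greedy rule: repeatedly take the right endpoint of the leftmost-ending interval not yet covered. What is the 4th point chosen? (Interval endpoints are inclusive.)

By right end: [0,3]  [3,6]  [4,7]  [9,11]  [13,15]  [16,19]
[0,3] uncovered → point at 3; [4,7] uncovered → point at 7; [9,11] uncovered → point at 11; [13,15] uncovered → point at 15; [16,19] uncovered → point at 19.
Points: 3, 7, 11, 15, 19 (5 total).

15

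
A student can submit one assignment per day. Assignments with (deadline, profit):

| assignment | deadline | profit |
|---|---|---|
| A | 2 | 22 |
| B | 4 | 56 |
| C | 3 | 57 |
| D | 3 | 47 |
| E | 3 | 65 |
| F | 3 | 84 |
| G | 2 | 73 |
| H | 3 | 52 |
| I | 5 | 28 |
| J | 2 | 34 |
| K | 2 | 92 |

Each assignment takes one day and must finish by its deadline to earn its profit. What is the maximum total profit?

333

Profit order: K=92 F=84 G=73 E=65 C=57 B=56 H=52 D=47 J=34 I=28 A=22
Assign: K→slot 2, F→slot 3, G→slot 1, E skipped, C skipped, B→slot 4, H skipped, D skipped, J skipped, I→slot 5, A skipped.
Slots: [1:G] [2:K] [3:F] [4:B] [5:I]
Profit = 73 + 92 + 84 + 56 + 28 = 333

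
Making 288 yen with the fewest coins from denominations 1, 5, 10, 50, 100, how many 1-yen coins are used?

3

288 = 2×100 + 1×50 + 3×10 + 1×5 + 3×1
Count of 1: 3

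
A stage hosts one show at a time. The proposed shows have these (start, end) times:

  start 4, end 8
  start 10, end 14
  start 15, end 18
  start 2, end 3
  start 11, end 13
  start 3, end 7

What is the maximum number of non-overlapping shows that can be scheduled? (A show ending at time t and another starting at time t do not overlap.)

Order by finish time; keep every interval that doesn't clash with the previous kept one.
By end time: (2,3), (3,7), (4,8), (11,13), (10,14), (15,18).
Pick (2,3); next start ≥ 3 → (3,7); next start ≥ 7 → (11,13); next start ≥ 13 → (15,18).
Selected 4 shows.

4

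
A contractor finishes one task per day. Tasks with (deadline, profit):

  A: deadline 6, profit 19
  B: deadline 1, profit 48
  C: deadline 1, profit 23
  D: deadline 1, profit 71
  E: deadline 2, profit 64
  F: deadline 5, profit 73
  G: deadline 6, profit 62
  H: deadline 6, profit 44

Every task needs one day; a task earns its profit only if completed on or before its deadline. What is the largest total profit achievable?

333

Take jobs in profit order; each goes to the latest open slot no later than its deadline.
Profit order: F=73 D=71 E=64 G=62 B=48 H=44 C=23 A=19
Assign: F→slot 5, D→slot 1, E→slot 2, G→slot 6, B skipped, H→slot 4, C skipped, A→slot 3.
Slots: [1:D] [2:E] [3:A] [4:H] [5:F] [6:G]
Profit = 71 + 64 + 19 + 44 + 73 + 62 = 333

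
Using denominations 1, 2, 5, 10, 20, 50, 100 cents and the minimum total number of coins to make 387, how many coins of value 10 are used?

387 − 3×100→87 − 1×50→37 − 1×20→17 − 1×10→7 − 1×5→2 − 1×2→0
Count of 10: 1

1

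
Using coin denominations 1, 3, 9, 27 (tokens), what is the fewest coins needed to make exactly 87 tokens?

5

Greedy: take as many of the largest coin as possible, then repeat with the remainder.
87 = 3×27 + 2×3
Total coins = 3 + 2 = 5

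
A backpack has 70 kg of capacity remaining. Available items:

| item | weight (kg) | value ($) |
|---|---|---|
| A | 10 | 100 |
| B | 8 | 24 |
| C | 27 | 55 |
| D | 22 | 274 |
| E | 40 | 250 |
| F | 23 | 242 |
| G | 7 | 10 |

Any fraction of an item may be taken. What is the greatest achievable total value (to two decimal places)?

709.75

Order: D (274/22=12.45) > F (242/23=10.52) > A (100/10=10.00) > E (250/40=6.25) > B (24/8=3.00) > C (55/27=2.04) > G (10/7=1.43)
Fill: take D (22 @ 274) → take F (23 @ 242) → take A (10 @ 100) → take 15/40 of E → 93.75; 70/70 used.
Total value = 709.75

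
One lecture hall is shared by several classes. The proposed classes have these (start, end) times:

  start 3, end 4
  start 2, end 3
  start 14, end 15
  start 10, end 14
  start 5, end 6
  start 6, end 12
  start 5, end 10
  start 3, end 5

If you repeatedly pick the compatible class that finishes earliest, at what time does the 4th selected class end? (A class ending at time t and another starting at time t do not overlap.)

12

Sorted by end: (2,3)  (3,4)  (3,5)  (5,6)  (5,10)  (6,12)  (10,14)  (14,15)
take (2,3); take (3,4); skip (3,5); take (5,6); skip (5,10); take (6,12); take (14,15).
Selected: (2,3) (3,4) (5,6) (6,12) (14,15)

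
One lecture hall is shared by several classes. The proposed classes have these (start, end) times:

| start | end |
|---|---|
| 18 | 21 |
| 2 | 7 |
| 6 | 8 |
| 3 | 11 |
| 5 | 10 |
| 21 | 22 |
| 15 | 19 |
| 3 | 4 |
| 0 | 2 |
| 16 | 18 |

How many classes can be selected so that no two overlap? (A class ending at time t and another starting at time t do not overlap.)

Sort by end time and greedily take each interval whose start is ≥ the last chosen end.
By end time: (0,2), (3,4), (2,7), (6,8), (5,10), (3,11), (16,18), (15,19), (18,21), (21,22).
Pick (0,2); next start ≥ 2 → (3,4); next start ≥ 4 → (6,8); next start ≥ 8 → (16,18); next start ≥ 18 → (18,21); next start ≥ 21 → (21,22).
Selected 6 classes.

6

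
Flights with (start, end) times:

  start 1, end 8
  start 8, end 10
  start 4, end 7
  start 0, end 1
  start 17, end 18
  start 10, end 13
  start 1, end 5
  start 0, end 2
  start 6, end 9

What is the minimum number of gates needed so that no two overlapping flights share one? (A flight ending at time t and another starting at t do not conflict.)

Count concurrent intervals with a sweep; the peak is the room count.
starts: [0, 0, 1, 1, 4, 6, 8, 10, 17]
ends:   [1, 2, 5, 7, 8, 9, 10, 13, 18]
s0→1 s0→2 e1→1 s1→2 s1→3  — peak 3.

3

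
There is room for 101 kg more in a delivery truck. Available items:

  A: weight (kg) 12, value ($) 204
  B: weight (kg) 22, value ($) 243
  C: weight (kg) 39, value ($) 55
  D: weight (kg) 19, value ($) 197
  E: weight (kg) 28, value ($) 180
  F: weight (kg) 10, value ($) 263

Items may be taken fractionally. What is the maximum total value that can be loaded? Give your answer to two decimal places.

1101.10

Sort by value per unit weight and fill in that order.
Ratios (sorted): F 26.30, A 17.00, B 11.05, D 10.37, E 6.43, C 1.41
take F (10 @ 263); take A (12 @ 204); take B (22 @ 243); take D (19 @ 197); take E (28 @ 180); take 10/39 of C → 14.10. Capacity used 101/101.
Total value = 1101.10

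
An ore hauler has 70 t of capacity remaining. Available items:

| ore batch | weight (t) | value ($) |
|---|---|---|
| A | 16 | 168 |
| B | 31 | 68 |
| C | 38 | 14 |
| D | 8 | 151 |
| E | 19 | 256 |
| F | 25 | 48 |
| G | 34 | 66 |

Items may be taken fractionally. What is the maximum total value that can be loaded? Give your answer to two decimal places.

Order: D (151/8=18.88) > E (256/19=13.47) > A (168/16=10.50) > B (68/31=2.19) > G (66/34=1.94) > F (48/25=1.92) > C (14/38=0.37)
Fill: take D (8 @ 151) → take E (19 @ 256) → take A (16 @ 168) → take 27/31 of B → 59.23; 70/70 used.
Total value = 634.23

634.23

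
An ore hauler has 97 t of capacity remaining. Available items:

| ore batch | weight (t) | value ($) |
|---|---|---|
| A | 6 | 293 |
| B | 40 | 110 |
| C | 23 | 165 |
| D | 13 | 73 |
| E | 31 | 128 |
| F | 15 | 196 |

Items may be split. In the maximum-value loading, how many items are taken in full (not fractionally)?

5

Greedy by value/weight ratio, highest first.
Order: A (293/6=48.83) > F (196/15=13.07) > C (165/23=7.17) > D (73/13=5.62) > E (128/31=4.13) > B (110/40=2.75)
Fill: take A (6 @ 293) → take F (15 @ 196) → take C (23 @ 165) → take D (13 @ 73) → take E (31 @ 128) → take 9/40 of B → 24.75; 97/97 used.
5 item(s) taken whole; one partial (take 9/40 of B).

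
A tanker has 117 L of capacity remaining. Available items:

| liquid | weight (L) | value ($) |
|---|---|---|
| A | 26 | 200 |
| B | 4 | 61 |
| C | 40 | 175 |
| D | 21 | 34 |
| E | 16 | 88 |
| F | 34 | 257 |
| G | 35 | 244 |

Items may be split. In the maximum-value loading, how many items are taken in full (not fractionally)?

Greedy by value/weight ratio, highest first.
Order: B (61/4=15.25) > A (200/26=7.69) > F (257/34=7.56) > G (244/35=6.97) > E (88/16=5.50) > C (175/40=4.38) > D (34/21=1.62)
Fill: take B (4 @ 61) → take A (26 @ 200) → take F (34 @ 257) → take G (35 @ 244) → take E (16 @ 88) → take 2/40 of C → 8.75; 117/117 used.
5 item(s) taken whole; one partial (take 2/40 of C).

5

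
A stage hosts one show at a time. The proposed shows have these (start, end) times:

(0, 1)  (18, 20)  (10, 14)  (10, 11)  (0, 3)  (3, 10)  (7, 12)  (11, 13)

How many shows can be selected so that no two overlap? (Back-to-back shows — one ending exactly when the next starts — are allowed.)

Greedy by earliest finish: after sorting by end time, pick each interval compatible with the last pick.
By end time: (0,1), (0,3), (3,10), (10,11), (7,12), (11,13), (10,14), (18,20).
Pick (0,1); next start ≥ 1 → (3,10); next start ≥ 10 → (10,11); next start ≥ 11 → (11,13); next start ≥ 13 → (18,20).
Selected 5 shows.

5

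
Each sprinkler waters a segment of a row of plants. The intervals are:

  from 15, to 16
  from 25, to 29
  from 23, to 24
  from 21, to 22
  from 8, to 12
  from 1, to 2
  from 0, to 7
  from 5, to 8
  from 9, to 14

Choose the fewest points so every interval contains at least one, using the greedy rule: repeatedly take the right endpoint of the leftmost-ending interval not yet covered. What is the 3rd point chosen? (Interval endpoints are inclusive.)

14

Process intervals by earliest right end; each time one isn't hit yet, stab at its right endpoint.
Sorted: [1,2] [0,7] [5,8] [8,12] [9,14] [15,16] [21,22] [23,24] [25,29]
{[1,2],[0,7]} hit by 2; {[5,8],[8,12]} hit by 8; {[9,14]} hit by 14; {[15,16]} hit by 16; {[21,22]} hit by 22; {[23,24]} hit by 24; {[25,29]} hit by 29.
Points: 2, 8, 14, 16, 22, 24, 29 (7 total).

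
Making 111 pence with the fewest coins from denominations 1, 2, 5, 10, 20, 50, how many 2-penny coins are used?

0

Use the largest denomination that fits, subtract, and repeat.
111 − 2×50→11 − 1×10→1 − 1×1→0
Count of 2: 0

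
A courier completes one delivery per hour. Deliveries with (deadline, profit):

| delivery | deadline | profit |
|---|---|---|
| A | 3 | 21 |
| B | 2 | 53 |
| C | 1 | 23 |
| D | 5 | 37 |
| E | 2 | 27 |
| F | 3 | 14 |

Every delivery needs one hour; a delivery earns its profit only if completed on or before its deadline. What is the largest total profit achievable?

138

Profit order: B=53 D=37 E=27 C=23 A=21 F=14
Assign: B→slot 2, D→slot 5, E→slot 1, C skipped, A→slot 3, F skipped.
Slots: [1:E] [2:B] [3:A] [5:D]
Profit = 27 + 53 + 21 + 37 = 138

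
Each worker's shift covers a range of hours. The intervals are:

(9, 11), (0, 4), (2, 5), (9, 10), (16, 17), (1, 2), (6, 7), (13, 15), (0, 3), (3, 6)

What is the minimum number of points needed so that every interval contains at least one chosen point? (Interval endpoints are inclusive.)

5

By right end: [1,2]  [0,3]  [0,4]  [2,5]  [3,6]  [6,7]  [9,10]  [9,11]  [13,15]  [16,17]
[1,2] uncovered → point at 2; [3,6] uncovered → point at 6; [9,10] uncovered → point at 10; [13,15] uncovered → point at 15; [16,17] uncovered → point at 17.
Points: 2, 6, 10, 15, 17 (5 total).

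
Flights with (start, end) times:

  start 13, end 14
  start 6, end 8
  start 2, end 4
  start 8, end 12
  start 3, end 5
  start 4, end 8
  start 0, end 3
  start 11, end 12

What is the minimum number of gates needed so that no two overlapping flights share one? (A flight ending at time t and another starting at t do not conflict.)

2

starts: [0, 2, 3, 4, 6, 8, 11, 13]
ends:   [3, 4, 5, 8, 8, 12, 12, 14]
s0→1 s2→2  — peak 2.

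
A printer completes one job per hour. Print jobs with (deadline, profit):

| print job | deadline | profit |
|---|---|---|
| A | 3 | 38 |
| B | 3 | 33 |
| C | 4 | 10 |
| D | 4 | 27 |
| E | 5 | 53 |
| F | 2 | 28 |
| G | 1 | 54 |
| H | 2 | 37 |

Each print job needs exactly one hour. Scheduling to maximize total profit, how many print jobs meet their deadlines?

5

Sort by profit descending; place each in the latest free slot ≤ its deadline.
By profit: G(d1,54), E(d5,53), A(d3,38), H(d2,37), B(d3,33), F(d2,28), D(d4,27), C(d4,10)
G→slot 1; E→slot 5; A→slot 3; H→slot 2; B skipped; F skipped; D→slot 4; C skipped.
5 of 8 scheduled.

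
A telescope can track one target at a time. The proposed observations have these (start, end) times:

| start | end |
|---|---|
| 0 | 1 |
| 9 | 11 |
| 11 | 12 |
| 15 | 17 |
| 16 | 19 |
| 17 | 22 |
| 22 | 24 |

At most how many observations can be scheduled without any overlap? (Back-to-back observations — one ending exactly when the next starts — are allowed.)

Order by finish time; keep every interval that doesn't clash with the previous kept one.
By end time: (0,1), (9,11), (11,12), (15,17), (16,19), (17,22), (22,24).
Pick (0,1); next start ≥ 1 → (9,11); next start ≥ 11 → (11,12); next start ≥ 12 → (15,17); next start ≥ 17 → (17,22); next start ≥ 22 → (22,24).
Selected 6 observations.

6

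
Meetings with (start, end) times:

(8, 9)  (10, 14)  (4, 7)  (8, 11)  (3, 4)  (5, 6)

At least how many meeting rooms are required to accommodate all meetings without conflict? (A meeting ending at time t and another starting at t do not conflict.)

Events (time:±→running): 3:+→1 4:-→0 4:+→1 5:+→2 … peak 2.

2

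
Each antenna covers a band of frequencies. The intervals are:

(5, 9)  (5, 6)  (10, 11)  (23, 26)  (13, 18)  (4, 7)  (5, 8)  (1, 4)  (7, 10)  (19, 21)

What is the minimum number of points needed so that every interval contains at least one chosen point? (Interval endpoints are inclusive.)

6

Sorted: [1,4] [5,6] [4,7] [5,8] [5,9] [7,10] [10,11] [13,18] [19,21] [23,26]
{[1,4]} hit by 4; {[5,6],[4,7],[5,8],[5,9]} hit by 6; {[7,10],[10,11]} hit by 10; {[13,18]} hit by 18; {[19,21]} hit by 21; {[23,26]} hit by 26.
Points: 4, 6, 10, 18, 21, 26 (6 total).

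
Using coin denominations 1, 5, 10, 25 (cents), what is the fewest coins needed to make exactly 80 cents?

4

80 = 3×25 + 1×5
Total coins = 3 + 1 = 4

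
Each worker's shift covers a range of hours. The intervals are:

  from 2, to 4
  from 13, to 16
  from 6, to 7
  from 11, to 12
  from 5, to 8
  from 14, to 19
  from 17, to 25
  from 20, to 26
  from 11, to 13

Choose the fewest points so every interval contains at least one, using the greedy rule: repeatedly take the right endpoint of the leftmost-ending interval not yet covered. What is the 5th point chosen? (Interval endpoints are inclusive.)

25

Process intervals by earliest right end; each time one isn't hit yet, stab at its right endpoint.
By right end: [2,4]  [6,7]  [5,8]  [11,12]  [11,13]  [13,16]  [14,19]  [17,25]  [20,26]
[2,4] uncovered → point at 4; [6,7] uncovered → point at 7; [11,12] uncovered → point at 12; [13,16] uncovered → point at 16; [17,25] uncovered → point at 25.
Points: 4, 7, 12, 16, 25 (5 total).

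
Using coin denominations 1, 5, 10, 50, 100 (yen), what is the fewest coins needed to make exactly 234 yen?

Use the largest denomination that fits, subtract, and repeat.
234 − 2×100→34 − 3×10→4 − 4×1→0
Total coins = 2 + 3 + 4 = 9

9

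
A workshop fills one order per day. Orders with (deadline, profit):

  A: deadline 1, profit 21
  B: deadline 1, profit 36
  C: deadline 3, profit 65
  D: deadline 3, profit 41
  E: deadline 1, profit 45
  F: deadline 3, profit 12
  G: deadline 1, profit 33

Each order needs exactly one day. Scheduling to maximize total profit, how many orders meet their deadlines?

3

By profit: C(d3,65), E(d1,45), D(d3,41), B(d1,36), G(d1,33), A(d1,21), F(d3,12)
C→slot 3; E→slot 1; D→slot 2; B skipped; G skipped; A skipped; F skipped.
3 of 7 scheduled.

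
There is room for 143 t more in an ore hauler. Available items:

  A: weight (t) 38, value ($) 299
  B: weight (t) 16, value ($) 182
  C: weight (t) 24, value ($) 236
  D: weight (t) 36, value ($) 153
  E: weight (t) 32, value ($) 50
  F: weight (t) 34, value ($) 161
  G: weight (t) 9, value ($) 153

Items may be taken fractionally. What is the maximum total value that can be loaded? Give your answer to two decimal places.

1124.50

Order: G (153/9=17.00) > B (182/16=11.38) > C (236/24=9.83) > A (299/38=7.87) > F (161/34=4.74) > D (153/36=4.25) > E (50/32=1.56)
Fill: take G (9 @ 153) → take B (16 @ 182) → take C (24 @ 236) → take A (38 @ 299) → take F (34 @ 161) → take 22/36 of D → 93.50; 143/143 used.
Total value = 1124.50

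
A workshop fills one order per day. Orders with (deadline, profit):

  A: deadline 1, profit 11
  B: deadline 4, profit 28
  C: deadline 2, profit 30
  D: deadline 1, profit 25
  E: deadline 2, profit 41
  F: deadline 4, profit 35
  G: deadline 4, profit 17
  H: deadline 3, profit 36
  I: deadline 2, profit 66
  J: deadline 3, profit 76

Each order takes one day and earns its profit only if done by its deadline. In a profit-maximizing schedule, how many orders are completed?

4

Take jobs in profit order; each goes to the latest open slot no later than its deadline.
Profit order: J=76 I=66 E=41 H=36 F=35 C=30 B=28 D=25 G=17 A=11
Assign: J→slot 3, I→slot 2, E→slot 1, H skipped, F→slot 4, C skipped, B skipped, D skipped, G skipped, A skipped.
Slots: [1:E] [2:I] [3:J] [4:F]
4 of 10 scheduled.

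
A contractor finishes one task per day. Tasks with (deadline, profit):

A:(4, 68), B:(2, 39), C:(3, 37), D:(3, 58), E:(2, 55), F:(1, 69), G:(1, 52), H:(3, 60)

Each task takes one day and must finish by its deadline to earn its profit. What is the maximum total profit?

Take jobs in profit order; each goes to the latest open slot no later than its deadline.
By profit: F(d1,69), A(d4,68), H(d3,60), D(d3,58), E(d2,55), G(d1,52), B(d2,39), C(d3,37)
F→slot 1; A→slot 4; H→slot 3; D→slot 2; E skipped; G skipped; B skipped; C skipped.
Profit = 69 + 58 + 60 + 68 = 255

255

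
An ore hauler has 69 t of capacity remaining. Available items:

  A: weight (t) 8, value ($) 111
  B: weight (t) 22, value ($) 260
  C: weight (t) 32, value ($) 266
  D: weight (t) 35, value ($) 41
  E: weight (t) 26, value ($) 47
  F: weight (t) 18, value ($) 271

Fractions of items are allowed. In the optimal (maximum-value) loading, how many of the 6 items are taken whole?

Greedy by value/weight ratio, highest first.
Order: F (271/18=15.06) > A (111/8=13.88) > B (260/22=11.82) > C (266/32=8.31) > E (47/26=1.81) > D (41/35=1.17)
Fill: take F (18 @ 271) → take A (8 @ 111) → take B (22 @ 260) → take 21/32 of C → 174.56; 69/69 used.
3 item(s) taken whole; one partial (take 21/32 of C).

3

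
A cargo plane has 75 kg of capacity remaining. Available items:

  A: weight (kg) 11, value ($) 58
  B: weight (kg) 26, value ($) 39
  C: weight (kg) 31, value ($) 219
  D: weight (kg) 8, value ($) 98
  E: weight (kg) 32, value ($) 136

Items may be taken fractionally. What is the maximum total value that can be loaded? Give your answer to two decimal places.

481.25

Greedy by value/weight ratio, highest first.
Ratios (sorted): D 12.25, C 7.06, A 5.27, E 4.25, B 1.50
take D (8 @ 98); take C (31 @ 219); take A (11 @ 58); take 25/32 of E → 106.25. Capacity used 75/75.
Total value = 481.25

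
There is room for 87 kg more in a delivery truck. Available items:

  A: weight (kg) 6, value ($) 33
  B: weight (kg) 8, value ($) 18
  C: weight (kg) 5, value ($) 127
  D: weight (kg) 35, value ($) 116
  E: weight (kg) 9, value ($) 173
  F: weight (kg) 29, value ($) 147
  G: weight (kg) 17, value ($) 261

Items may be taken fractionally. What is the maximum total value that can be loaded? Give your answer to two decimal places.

Ratios (sorted): C 25.40, E 19.22, G 15.35, A 5.50, F 5.07, D 3.31, B 2.25
take C (5 @ 127); take E (9 @ 173); take G (17 @ 261); take A (6 @ 33); take F (29 @ 147); take 21/35 of D → 69.60. Capacity used 87/87.
Total value = 810.60

810.60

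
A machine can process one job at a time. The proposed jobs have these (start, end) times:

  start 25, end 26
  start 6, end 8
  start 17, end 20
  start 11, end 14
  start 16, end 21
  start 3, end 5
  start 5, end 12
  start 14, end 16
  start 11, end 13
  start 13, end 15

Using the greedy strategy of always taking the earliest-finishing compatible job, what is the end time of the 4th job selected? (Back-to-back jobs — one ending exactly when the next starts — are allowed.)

15

Order by finish time; keep every interval that doesn't clash with the previous kept one.
By end time: (3,5), (6,8), (5,12), (11,13), (11,14), (13,15), (14,16), (17,20), (16,21), (25,26).
Pick (3,5); next start ≥ 5 → (6,8); next start ≥ 8 → (11,13); next start ≥ 13 → (13,15); next start ≥ 15 → (17,20); next start ≥ 20 → (25,26).
Selected: (3,5) (6,8) (11,13) (13,15) (17,20) (25,26)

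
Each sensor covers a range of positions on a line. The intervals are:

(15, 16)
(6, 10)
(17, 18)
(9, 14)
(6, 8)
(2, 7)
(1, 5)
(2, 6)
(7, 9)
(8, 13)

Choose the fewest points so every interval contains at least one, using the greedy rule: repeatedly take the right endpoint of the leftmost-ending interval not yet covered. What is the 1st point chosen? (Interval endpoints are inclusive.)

5

Sort by right endpoint; whenever an interval is uncovered, place a point at its right end.
Sorted: [1,5] [2,6] [2,7] [6,8] [7,9] [6,10] [8,13] [9,14] [15,16] [17,18]
{[1,5],[2,6],[2,7]} hit by 5; {[6,8],[7,9],[6,10],[8,13]} hit by 8; {[9,14]} hit by 14; {[15,16]} hit by 16; {[17,18]} hit by 18.
Points: 5, 8, 14, 16, 18 (5 total).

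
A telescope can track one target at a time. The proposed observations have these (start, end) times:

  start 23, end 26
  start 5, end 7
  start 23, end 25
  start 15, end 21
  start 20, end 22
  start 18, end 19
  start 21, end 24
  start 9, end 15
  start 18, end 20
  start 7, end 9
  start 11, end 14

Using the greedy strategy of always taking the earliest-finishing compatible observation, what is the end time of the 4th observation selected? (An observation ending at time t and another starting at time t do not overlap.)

19

Order by finish time; keep every interval that doesn't clash with the previous kept one.
Sorted by end: (5,7)  (7,9)  (11,14)  (9,15)  (18,19)  (18,20)  (15,21)  (20,22)  (21,24)  (23,25)  (23,26)
take (5,7); take (7,9); take (11,14); take (18,19); take (20,22); skip (21,24); take (23,25).
Selected: (5,7) (7,9) (11,14) (18,19) (20,22) (23,25)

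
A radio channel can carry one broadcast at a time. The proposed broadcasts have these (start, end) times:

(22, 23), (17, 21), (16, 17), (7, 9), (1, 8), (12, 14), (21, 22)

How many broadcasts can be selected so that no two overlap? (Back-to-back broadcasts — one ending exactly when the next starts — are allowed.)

6

Sorted by end: (1,8)  (7,9)  (12,14)  (16,17)  (17,21)  (21,22)  (22,23)
take (1,8); skip (7,9); take (12,14); take (16,17); take (17,21); take (21,22); take (22,23).
Selected 6 broadcasts.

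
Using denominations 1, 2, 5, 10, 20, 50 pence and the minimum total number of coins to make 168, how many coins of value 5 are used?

168 = 3×50 + 1×10 + 1×5 + 1×2 + 1×1
Count of 5: 1

1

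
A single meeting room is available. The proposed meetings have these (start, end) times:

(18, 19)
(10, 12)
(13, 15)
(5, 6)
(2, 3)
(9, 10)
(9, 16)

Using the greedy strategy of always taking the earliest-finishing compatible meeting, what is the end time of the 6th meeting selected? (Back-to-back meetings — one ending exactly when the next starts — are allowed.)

By end time: (2,3), (5,6), (9,10), (10,12), (13,15), (9,16), (18,19).
Pick (2,3); next start ≥ 3 → (5,6); next start ≥ 6 → (9,10); next start ≥ 10 → (10,12); next start ≥ 12 → (13,15); next start ≥ 15 → (18,19).
Selected: (2,3) (5,6) (9,10) (10,12) (13,15) (18,19)

19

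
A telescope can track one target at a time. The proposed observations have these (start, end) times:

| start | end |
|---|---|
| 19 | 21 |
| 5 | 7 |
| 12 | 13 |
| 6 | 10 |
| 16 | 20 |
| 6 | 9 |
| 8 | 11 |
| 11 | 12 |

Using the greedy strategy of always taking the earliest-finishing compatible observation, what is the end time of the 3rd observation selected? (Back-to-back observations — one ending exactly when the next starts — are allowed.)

By end time: (5,7), (6,9), (6,10), (8,11), (11,12), (12,13), (16,20), (19,21).
Pick (5,7); next start ≥ 7 → (8,11); next start ≥ 11 → (11,12); next start ≥ 12 → (12,13); next start ≥ 13 → (16,20).
Selected: (5,7) (8,11) (11,12) (12,13) (16,20)

12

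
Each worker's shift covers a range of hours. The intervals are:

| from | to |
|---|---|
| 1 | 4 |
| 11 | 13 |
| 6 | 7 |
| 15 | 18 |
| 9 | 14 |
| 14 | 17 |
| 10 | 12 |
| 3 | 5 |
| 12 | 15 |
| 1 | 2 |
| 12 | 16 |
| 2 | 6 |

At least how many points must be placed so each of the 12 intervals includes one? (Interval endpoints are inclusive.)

Process intervals by earliest right end; each time one isn't hit yet, stab at its right endpoint.
By right end: [1,2]  [1,4]  [3,5]  [2,6]  [6,7]  [10,12]  [11,13]  [9,14]  [12,15]  [12,16]  [14,17]  [15,18]
[1,2] uncovered → point at 2; [3,5] uncovered → point at 5; [6,7] uncovered → point at 7; [10,12] uncovered → point at 12; [14,17] uncovered → point at 17.
Points: 2, 5, 7, 12, 17 (5 total).

5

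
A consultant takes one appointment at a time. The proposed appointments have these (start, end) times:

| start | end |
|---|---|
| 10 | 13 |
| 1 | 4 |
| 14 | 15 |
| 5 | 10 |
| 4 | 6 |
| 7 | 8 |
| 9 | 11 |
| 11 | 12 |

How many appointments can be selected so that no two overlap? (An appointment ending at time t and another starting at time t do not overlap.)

6

Order by finish time; keep every interval that doesn't clash with the previous kept one.
By end time: (1,4), (4,6), (7,8), (5,10), (9,11), (11,12), (10,13), (14,15).
Pick (1,4); next start ≥ 4 → (4,6); next start ≥ 6 → (7,8); next start ≥ 8 → (9,11); next start ≥ 11 → (11,12); next start ≥ 12 → (14,15).
Selected 6 appointments.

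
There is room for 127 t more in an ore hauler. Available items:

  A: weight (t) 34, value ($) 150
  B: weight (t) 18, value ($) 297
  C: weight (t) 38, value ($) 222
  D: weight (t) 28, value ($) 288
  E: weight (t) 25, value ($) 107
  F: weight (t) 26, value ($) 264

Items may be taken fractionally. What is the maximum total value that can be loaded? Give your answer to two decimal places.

1146.00

Order: B (297/18=16.50) > D (288/28=10.29) > F (264/26=10.15) > C (222/38=5.84) > A (150/34=4.41) > E (107/25=4.28)
Fill: take B (18 @ 297) → take D (28 @ 288) → take F (26 @ 264) → take C (38 @ 222) → take 17/34 of A → 75.00; 127/127 used.
Total value = 1146.00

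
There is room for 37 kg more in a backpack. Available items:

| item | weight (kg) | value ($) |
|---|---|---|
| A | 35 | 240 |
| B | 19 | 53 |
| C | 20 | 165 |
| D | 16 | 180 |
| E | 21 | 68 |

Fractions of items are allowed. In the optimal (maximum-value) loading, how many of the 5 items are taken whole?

2

Sort by value per unit weight and fill in that order.
Order: D (180/16=11.25) > C (165/20=8.25) > A (240/35=6.86) > E (68/21=3.24) > B (53/19=2.79)
Fill: take D (16 @ 180) → take C (20 @ 165) → take 1/35 of A → 6.86; 37/37 used.
2 item(s) taken whole; one partial (take 1/35 of A).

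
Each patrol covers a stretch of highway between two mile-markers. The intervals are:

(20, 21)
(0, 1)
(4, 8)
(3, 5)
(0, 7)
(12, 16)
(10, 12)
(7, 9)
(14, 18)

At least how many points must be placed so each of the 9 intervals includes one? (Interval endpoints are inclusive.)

6

Sort by right endpoint; whenever an interval is uncovered, place a point at its right end.
By right end: [0,1]  [3,5]  [0,7]  [4,8]  [7,9]  [10,12]  [12,16]  [14,18]  [20,21]
[0,1] uncovered → point at 1; [3,5] uncovered → point at 5; [7,9] uncovered → point at 9; [10,12] uncovered → point at 12; [14,18] uncovered → point at 18; [20,21] uncovered → point at 21.
Points: 1, 5, 9, 12, 18, 21 (6 total).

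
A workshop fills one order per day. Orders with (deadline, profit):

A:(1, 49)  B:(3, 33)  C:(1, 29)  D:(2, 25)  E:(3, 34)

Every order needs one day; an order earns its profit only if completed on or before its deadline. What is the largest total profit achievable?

Profit order: A=49 E=34 B=33 C=29 D=25
Assign: A→slot 1, E→slot 3, B→slot 2, C skipped, D skipped.
Slots: [1:A] [2:B] [3:E]
Profit = 49 + 33 + 34 = 116

116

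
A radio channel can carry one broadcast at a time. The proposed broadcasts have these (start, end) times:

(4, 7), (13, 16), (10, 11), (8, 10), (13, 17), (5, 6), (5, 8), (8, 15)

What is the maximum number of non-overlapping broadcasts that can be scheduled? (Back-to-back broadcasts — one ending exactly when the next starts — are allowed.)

4

By end time: (5,6), (4,7), (5,8), (8,10), (10,11), (8,15), (13,16), (13,17).
Pick (5,6); next start ≥ 6 → (8,10); next start ≥ 10 → (10,11); next start ≥ 11 → (13,16).
Selected 4 broadcasts.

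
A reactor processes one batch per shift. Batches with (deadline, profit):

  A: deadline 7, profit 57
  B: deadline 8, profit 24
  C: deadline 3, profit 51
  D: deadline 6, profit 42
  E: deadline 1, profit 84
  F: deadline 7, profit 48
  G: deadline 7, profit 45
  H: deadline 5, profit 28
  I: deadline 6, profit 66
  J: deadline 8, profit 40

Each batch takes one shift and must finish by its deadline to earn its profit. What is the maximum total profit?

433

Profit order: E=84 I=66 A=57 C=51 F=48 G=45 D=42 J=40 H=28 B=24
Assign: E→slot 1, I→slot 6, A→slot 7, C→slot 3, F→slot 5, G→slot 4, D→slot 2, J→slot 8, H skipped, B skipped.
Slots: [1:E] [2:D] [3:C] [4:G] [5:F] [6:I] [7:A] [8:J]
Profit = 84 + 42 + 51 + 45 + 48 + 66 + 57 + 40 = 433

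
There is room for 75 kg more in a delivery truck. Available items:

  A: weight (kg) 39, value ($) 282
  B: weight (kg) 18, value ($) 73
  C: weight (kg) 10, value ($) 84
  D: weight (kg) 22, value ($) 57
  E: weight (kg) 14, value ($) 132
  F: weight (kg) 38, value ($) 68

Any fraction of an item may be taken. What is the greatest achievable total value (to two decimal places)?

Greedy by value/weight ratio, highest first.
Order: E (132/14=9.43) > C (84/10=8.40) > A (282/39=7.23) > B (73/18=4.06) > D (57/22=2.59) > F (68/38=1.79)
Fill: take E (14 @ 132) → take C (10 @ 84) → take A (39 @ 282) → take 12/18 of B → 48.67; 75/75 used.
Total value = 546.67

546.67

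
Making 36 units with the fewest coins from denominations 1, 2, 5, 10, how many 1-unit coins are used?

1

36 − 3×10→6 − 1×5→1 − 1×1→0
Count of 1: 1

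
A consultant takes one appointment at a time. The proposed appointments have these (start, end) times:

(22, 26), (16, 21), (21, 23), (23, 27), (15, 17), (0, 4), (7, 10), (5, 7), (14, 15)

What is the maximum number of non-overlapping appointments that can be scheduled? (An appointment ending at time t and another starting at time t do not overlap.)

7

Sorted by end: (0,4)  (5,7)  (7,10)  (14,15)  (15,17)  (16,21)  (21,23)  (22,26)  (23,27)
take (0,4); take (5,7); take (7,10); take (14,15); take (15,17); skip (16,21); take (21,23); take (23,27).
Selected 7 appointments.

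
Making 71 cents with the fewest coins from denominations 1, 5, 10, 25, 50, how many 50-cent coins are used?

1

71 = 1×50 + 2×10 + 1×1
Count of 50: 1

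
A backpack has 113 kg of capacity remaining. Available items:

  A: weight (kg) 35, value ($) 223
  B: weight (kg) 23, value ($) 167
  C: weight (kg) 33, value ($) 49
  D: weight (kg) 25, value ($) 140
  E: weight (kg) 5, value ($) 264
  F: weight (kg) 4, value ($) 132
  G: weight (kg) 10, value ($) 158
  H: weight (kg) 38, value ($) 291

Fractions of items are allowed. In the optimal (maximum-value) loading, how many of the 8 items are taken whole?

Greedy by value/weight ratio, highest first.
Ratios (sorted): E 52.80, F 33.00, G 15.80, H 7.66, B 7.26, A 6.37, D 5.60, C 1.48
take E (5 @ 264); take F (4 @ 132); take G (10 @ 158); take H (38 @ 291); take B (23 @ 167); take 33/35 of A → 210.26. Capacity used 113/113.
5 item(s) taken whole; one partial (take 33/35 of A).

5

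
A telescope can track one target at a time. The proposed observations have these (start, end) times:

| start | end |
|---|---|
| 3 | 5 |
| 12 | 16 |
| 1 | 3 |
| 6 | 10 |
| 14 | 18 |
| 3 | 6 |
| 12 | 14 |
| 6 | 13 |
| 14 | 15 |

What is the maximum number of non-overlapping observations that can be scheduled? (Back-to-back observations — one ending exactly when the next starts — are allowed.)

5

Order by finish time; keep every interval that doesn't clash with the previous kept one.
Sorted by end: (1,3)  (3,5)  (3,6)  (6,10)  (6,13)  (12,14)  (14,15)  (12,16)  (14,18)
take (1,3); take (3,5); take (6,10); take (12,14); take (14,15); skip (12,16); skip (14,18).
Selected 5 observations.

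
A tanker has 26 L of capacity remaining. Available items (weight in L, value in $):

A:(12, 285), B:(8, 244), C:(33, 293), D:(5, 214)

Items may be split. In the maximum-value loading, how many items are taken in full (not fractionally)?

3

Greedy by value/weight ratio, highest first.
Ratios (sorted): D 42.80, B 30.50, A 23.75, C 8.88
take D (5 @ 214); take B (8 @ 244); take A (12 @ 285); take 1/33 of C → 8.88. Capacity used 26/26.
3 item(s) taken whole; one partial (take 1/33 of C).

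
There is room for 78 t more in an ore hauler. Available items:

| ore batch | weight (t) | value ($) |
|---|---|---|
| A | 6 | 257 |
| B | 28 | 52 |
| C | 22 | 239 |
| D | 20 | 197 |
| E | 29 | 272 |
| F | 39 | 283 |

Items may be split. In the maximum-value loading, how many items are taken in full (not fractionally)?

Order: A (257/6=42.83) > C (239/22=10.86) > D (197/20=9.85) > E (272/29=9.38) > F (283/39=7.26) > B (52/28=1.86)
Fill: take A (6 @ 257) → take C (22 @ 239) → take D (20 @ 197) → take E (29 @ 272) → take 1/39 of F → 7.26; 78/78 used.
4 item(s) taken whole; one partial (take 1/39 of F).

4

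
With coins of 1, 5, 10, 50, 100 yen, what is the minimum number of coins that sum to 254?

7

Use the largest denomination that fits, subtract, and repeat.
254 = 2×100 + 1×50 + 4×1
Total coins = 2 + 1 + 4 = 7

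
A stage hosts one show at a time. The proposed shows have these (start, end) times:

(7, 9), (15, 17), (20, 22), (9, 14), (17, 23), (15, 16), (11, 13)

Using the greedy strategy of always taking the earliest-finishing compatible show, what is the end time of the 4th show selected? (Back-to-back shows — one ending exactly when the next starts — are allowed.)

Sorted by end: (7,9)  (11,13)  (9,14)  (15,16)  (15,17)  (20,22)  (17,23)
take (7,9); take (11,13); skip (9,14); take (15,16); take (20,22).
Selected: (7,9) (11,13) (15,16) (20,22)

22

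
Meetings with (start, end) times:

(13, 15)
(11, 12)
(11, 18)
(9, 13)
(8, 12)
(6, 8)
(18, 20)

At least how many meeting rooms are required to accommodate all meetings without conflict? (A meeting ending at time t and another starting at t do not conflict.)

starts: [6, 8, 9, 11, 11, 13, 18]
ends:   [8, 12, 12, 13, 15, 18, 20]
s6→1 e8→0 s8→1 s9→2 s11→3 s11→4  — peak 4.

4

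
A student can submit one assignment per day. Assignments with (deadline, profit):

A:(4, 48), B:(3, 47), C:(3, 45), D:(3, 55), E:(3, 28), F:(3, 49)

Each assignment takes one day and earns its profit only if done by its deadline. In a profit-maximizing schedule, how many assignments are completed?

Take jobs in profit order; each goes to the latest open slot no later than its deadline.
Profit order: D=55 F=49 A=48 B=47 C=45 E=28
Assign: D→slot 3, F→slot 2, A→slot 4, B→slot 1, C skipped, E skipped.
Slots: [1:B] [2:F] [3:D] [4:A]
4 of 6 scheduled.

4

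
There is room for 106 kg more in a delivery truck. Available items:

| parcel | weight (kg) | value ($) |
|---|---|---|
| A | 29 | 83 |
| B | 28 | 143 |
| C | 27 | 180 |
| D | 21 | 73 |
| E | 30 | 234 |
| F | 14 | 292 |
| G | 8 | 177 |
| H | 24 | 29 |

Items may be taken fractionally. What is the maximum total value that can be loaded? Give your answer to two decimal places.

1020.89

Sort by value per unit weight and fill in that order.
Ratios (sorted): G 22.12, F 20.86, E 7.80, C 6.67, B 5.11, D 3.48, A 2.86, H 1.21
take G (8 @ 177); take F (14 @ 292); take E (30 @ 234); take C (27 @ 180); take 27/28 of B → 137.89. Capacity used 106/106.
Total value = 1020.89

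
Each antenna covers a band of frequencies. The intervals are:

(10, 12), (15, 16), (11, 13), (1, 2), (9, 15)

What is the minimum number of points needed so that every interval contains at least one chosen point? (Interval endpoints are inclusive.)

Sort by right endpoint; whenever an interval is uncovered, place a point at its right end.
Sorted: [1,2] [10,12] [11,13] [9,15] [15,16]
{[1,2]} hit by 2; {[10,12],[11,13],[9,15]} hit by 12; {[15,16]} hit by 16.
Points: 2, 12, 16 (3 total).

3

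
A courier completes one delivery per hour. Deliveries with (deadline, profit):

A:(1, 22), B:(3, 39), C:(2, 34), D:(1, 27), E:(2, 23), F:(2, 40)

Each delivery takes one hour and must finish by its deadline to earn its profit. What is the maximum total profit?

113

By profit: F(d2,40), B(d3,39), C(d2,34), D(d1,27), E(d2,23), A(d1,22)
F→slot 2; B→slot 3; C→slot 1; D skipped; E skipped; A skipped.
Profit = 34 + 40 + 39 = 113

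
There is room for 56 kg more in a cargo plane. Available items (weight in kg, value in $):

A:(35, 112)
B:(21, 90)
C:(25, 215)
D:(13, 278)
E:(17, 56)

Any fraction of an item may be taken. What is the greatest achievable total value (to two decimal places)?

570.14

Sort by value per unit weight and fill in that order.
Ratios (sorted): D 21.38, C 8.60, B 4.29, E 3.29, A 3.20
take D (13 @ 278); take C (25 @ 215); take 18/21 of B → 77.14. Capacity used 56/56.
Total value = 570.14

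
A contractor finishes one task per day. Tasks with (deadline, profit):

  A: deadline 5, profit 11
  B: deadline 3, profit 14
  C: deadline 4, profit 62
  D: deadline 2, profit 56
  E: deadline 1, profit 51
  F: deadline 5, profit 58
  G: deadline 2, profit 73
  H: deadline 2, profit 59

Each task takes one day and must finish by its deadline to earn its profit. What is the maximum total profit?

266

Sort by profit descending; place each in the latest free slot ≤ its deadline.
Profit order: G=73 C=62 H=59 F=58 D=56 E=51 B=14 A=11
Assign: G→slot 2, C→slot 4, H→slot 1, F→slot 5, D skipped, E skipped, B→slot 3, A skipped.
Slots: [1:H] [2:G] [3:B] [4:C] [5:F]
Profit = 59 + 73 + 14 + 62 + 58 = 266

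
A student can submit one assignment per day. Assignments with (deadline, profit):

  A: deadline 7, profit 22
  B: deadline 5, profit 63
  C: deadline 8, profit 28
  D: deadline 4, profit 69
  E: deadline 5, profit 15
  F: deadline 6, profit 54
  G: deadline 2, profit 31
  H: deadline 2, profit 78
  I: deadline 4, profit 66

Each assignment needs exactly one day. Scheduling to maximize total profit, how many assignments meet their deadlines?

Sort by profit descending; place each in the latest free slot ≤ its deadline.
Profit order: H=78 D=69 I=66 B=63 F=54 G=31 C=28 A=22 E=15
Assign: H→slot 2, D→slot 4, I→slot 3, B→slot 5, F→slot 6, G→slot 1, C→slot 8, A→slot 7, E skipped.
Slots: [1:G] [2:H] [3:I] [4:D] [5:B] [6:F] [7:A] [8:C]
8 of 9 scheduled.

8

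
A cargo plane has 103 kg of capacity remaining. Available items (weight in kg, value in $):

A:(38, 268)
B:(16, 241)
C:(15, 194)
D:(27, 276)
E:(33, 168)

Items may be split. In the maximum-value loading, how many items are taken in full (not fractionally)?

Order: B (241/16=15.06) > C (194/15=12.93) > D (276/27=10.22) > A (268/38=7.05) > E (168/33=5.09)
Fill: take B (16 @ 241) → take C (15 @ 194) → take D (27 @ 276) → take A (38 @ 268) → take 7/33 of E → 35.64; 103/103 used.
4 item(s) taken whole; one partial (take 7/33 of E).

4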